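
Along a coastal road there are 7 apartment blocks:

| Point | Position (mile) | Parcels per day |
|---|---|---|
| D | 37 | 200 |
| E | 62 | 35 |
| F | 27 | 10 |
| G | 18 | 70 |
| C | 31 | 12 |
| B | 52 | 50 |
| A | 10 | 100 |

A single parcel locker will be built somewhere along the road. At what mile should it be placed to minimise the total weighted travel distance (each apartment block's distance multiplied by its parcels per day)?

x = 37

For a sum of weighted absolute distances on a line, the optimum is the weighted median (not the mean). Total weight W = 477; half-weight = 238.5.
Sort by position and accumulate weight:
  mile 10 (A, w=100) → cum 100
  mile 18 (G, w=70) → cum 170
  mile 27 (F, w=10) → cum 180
  mile 31 (C, w=12) → cum 192
  mile 37 (D, w=200) → cum 392  ≥ 238.5 → median here
  mile 52 (B, w=50) → cum 442
  mile 62 (E, w=35) → cum 477
Optimal location: mile 37.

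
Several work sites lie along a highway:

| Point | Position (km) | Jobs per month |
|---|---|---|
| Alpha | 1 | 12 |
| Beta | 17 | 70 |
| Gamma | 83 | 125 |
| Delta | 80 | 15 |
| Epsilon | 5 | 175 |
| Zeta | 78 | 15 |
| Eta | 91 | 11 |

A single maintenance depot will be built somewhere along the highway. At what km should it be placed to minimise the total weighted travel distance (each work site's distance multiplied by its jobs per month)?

For a sum of weighted absolute distances on a line, the optimum is the weighted median (not the mean). Total weight W = 423; half-weight = 211.5.
Sort by position and accumulate weight:
  km 1 (Alpha, w=12) → cum 12
  km 5 (Epsilon, w=175) → cum 187
  km 17 (Beta, w=70) → cum 257  ≥ 211.5 → median here
  km 78 (Zeta, w=15) → cum 272
  km 80 (Delta, w=15) → cum 287
  km 83 (Gamma, w=125) → cum 412
  km 91 (Eta, w=11) → cum 423
Optimal location: km 17.

x = 17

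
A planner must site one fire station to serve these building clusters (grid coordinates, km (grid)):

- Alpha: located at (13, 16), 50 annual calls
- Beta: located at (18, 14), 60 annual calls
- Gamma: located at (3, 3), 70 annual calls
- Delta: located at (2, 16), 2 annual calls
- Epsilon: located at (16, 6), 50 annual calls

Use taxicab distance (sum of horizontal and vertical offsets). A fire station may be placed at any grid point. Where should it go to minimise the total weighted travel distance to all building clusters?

Manhattan distance separates: Σwᵢ(|x−xᵢ|+|y−yᵢ|) = Σwᵢ|x−xᵢ| + Σwᵢ|y−yᵢ|, so x and y are optimised independently as 1-D weighted medians.
Total weight W = 232; half = 116.
x-coordinate, sorted with cumulative weight:
  x=2 (Delta, w=2) cum 2
  x=3 (Gamma, w=70) cum 72
  x=13 (Alpha, w=50) cum 122  ← median
  x=16 (Epsilon, w=50) cum 172
  x=18 (Beta, w=60) cum 232
⇒ x* = 13
y-coordinate, sorted with cumulative weight:
  y=3 (Gamma, w=70) cum 70
  y=6 (Epsilon, w=50) cum 120  ← median
  y=14 (Beta, w=60) cum 180
  y=16 (Alpha, w=50) cum 230
  y=16 (Delta, w=2) cum 232
⇒ y* = 6

(13, 6)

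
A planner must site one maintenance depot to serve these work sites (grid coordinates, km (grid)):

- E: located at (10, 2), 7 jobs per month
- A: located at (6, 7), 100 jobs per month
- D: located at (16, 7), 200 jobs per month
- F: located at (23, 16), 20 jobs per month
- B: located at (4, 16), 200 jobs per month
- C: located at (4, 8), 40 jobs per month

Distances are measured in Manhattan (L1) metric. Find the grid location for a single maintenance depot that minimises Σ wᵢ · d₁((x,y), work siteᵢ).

(6, 7)

Manhattan distance separates: Σwᵢ(|x−xᵢ|+|y−yᵢ|) = Σwᵢ|x−xᵢ| + Σwᵢ|y−yᵢ|, so x and y are optimised independently as 1-D weighted medians.
Total weight W = 567; half = 283.5.
x-coordinate, sorted with cumulative weight:
  x=4 (B, w=200) cum 200
  x=4 (C, w=40) cum 240
  x=6 (A, w=100) cum 340  ← median
  x=10 (E, w=7) cum 347
  x=16 (D, w=200) cum 547
  x=23 (F, w=20) cum 567
⇒ x* = 6
y-coordinate, sorted with cumulative weight:
  y=2 (E, w=7) cum 7
  y=7 (A, w=100) cum 107
  y=7 (D, w=200) cum 307  ← median
  y=8 (C, w=40) cum 347
  y=16 (F, w=20) cum 367
  y=16 (B, w=200) cum 567
⇒ y* = 7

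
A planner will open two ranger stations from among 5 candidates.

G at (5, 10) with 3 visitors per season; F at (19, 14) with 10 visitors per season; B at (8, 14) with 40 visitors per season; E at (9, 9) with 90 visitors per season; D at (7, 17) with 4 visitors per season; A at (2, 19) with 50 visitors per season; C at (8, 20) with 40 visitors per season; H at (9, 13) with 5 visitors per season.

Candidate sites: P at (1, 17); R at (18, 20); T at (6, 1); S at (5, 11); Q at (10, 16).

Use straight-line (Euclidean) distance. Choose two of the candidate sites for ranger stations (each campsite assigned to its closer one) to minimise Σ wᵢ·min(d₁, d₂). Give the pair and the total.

{P, S}, total 1181.2

Evaluate every pair (each demand assigned to the nearer of the two):
  {P, S}: total = 1181.2
  {P, Q}: total = 1184.3
  {S, Q}: total = 1245.4
  {R, Q}: total = 1468.3
  {R, S}: total = 1490.4
  {T, Q}: total = 1499.7
  {T, S}: total = 1572.7
  {P, T}: total = 1765.4
  {P, R}: total = 1893.0
  {R, T}: total = 2627.6
Best pair: {P, S} with total 1181.2.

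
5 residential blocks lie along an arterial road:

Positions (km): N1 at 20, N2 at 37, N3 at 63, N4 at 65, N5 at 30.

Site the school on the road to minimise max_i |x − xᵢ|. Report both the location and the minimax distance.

The 1-center on a line is the midpoint of the two extreme points: leftmost at 20, rightmost at 65.
Optimal location = (20 + 65)/2 = 42.5; maximum distance = (65 − 20)/2 = 22.5.

location 42.5, max distance 22.5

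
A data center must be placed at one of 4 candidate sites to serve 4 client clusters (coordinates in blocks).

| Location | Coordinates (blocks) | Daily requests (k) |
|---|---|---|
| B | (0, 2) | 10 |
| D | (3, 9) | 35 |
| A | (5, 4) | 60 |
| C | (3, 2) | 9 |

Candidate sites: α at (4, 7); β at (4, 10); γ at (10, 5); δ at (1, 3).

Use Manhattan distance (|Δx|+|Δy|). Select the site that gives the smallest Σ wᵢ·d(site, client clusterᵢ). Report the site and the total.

α, total 489 blocks

Total weighted distance at each candidate:
  α (4, 7): total = 489
  β (4, 10): total = 691
  γ (10, 5): total = 965
  δ (1, 3): total = 627
Minimum is at α with total 489 blocks.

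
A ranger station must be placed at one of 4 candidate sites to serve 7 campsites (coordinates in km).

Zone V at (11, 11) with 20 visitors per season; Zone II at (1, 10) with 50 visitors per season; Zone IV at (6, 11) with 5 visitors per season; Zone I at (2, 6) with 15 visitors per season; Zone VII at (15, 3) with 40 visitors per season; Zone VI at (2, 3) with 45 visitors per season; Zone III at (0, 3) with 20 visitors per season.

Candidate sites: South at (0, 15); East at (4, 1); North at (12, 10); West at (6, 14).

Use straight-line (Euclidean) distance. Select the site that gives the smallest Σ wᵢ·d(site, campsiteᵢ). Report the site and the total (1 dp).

Total weighted distance at each candidate:
  South (0, 15): total = 2219.2
  East (4, 1): total = 1514.2
  North (12, 10): total = 1902.0
  West (6, 14): total = 1931.8
Minimum is at East with total 1514.2 km.

East, total 1514.2 km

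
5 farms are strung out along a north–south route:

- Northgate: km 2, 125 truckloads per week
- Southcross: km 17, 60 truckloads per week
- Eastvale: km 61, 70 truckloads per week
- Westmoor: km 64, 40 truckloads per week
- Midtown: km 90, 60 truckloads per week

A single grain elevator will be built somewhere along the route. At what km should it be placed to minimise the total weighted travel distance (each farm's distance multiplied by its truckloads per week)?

x = 17

For a sum of weighted absolute distances on a line, the optimum is the weighted median (not the mean). Total weight W = 355; half-weight = 177.5.
Sort by position and accumulate weight:
  km 2 (Northgate, w=125) → cum 125
  km 17 (Southcross, w=60) → cum 185  ≥ 177.5 → median here
  km 61 (Eastvale, w=70) → cum 255
  km 64 (Westmoor, w=40) → cum 295
  km 90 (Midtown, w=60) → cum 355
Optimal location: km 17.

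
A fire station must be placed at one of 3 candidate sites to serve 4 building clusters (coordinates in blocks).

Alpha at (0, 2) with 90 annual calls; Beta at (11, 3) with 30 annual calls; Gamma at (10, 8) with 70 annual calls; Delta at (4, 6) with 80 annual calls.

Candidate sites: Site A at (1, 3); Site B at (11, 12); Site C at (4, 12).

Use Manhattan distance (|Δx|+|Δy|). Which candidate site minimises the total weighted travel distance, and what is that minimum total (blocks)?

Site A, total 1940 blocks

Total weighted distance at each candidate:
  Site A (1, 3): total = 1940
  Site B (11, 12): total = 3550
  Site C (4, 12): total = 2920
Minimum is at Site A with total 1940 blocks.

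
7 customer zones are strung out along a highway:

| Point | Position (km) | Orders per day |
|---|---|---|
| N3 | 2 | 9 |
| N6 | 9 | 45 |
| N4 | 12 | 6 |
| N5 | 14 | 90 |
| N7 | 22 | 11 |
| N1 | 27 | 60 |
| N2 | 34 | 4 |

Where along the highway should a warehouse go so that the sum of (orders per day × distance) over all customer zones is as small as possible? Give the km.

For a sum of weighted absolute distances on a line, the optimum is the weighted median (not the mean). Total weight W = 225; half-weight = 112.5.
Sort by position and accumulate weight:
  km 2 (N3, w=9) → cum 9
  km 9 (N6, w=45) → cum 54
  km 12 (N4, w=6) → cum 60
  km 14 (N5, w=90) → cum 150  ≥ 112.5 → median here
  km 22 (N7, w=11) → cum 161
  km 27 (N1, w=60) → cum 221
  km 34 (N2, w=4) → cum 225
Optimal location: km 14.

x = 14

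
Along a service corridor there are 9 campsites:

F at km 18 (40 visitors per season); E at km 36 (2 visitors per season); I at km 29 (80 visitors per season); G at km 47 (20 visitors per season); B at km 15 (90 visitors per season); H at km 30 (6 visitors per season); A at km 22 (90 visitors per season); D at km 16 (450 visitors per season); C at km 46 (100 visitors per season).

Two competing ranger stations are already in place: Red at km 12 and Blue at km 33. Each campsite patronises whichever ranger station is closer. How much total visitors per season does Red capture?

670

The indifferent point is the midpoint (12+33)/2 = 22.5; campsites left of it (closer to Red at 12) go to Red, those right go to Blue.
  B at 15 (w=90) → Red
  D at 16 (w=450) → Red
  F at 18 (w=40) → Red
  A at 22 (w=90) → Red
  I at 29 (w=80) → Blue
  H at 30 (w=6) → Blue
  E at 36 (w=2) → Blue
  C at 46 (w=100) → Blue
  G at 47 (w=20) → Blue
Red captures 670; Blue captures 208.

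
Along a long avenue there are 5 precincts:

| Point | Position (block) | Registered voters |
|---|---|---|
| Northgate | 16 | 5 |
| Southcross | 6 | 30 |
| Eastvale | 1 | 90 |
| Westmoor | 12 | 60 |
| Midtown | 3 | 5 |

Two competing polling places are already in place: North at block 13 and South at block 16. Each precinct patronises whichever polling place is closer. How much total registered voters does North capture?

185

The indifferent point is the midpoint (13+16)/2 = 14.5; precincts left of it (closer to North at 13) go to North, those right go to South.
  Eastvale at 1 (w=90) → North
  Midtown at 3 (w=5) → North
  Southcross at 6 (w=30) → North
  Westmoor at 12 (w=60) → North
  Northgate at 16 (w=5) → South
North captures 185; South captures 5.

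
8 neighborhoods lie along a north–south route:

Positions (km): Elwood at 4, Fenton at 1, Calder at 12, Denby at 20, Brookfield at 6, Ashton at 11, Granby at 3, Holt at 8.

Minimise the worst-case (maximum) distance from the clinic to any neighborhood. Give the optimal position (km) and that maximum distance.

location 10.5, max distance 9.5

The 1-center on a line is the midpoint of the two extreme points: leftmost at 1, rightmost at 20.
Optimal location = (1 + 20)/2 = 10.5; maximum distance = (20 − 1)/2 = 9.5.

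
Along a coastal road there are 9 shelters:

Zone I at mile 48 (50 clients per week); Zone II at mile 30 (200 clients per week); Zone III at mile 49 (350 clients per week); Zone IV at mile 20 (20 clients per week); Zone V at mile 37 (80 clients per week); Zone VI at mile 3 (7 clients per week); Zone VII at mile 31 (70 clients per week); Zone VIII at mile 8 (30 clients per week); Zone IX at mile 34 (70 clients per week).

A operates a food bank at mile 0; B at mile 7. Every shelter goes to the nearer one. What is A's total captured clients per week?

7

The indifferent point is the midpoint (0+7)/2 = 3.5; shelters left of it (closer to A at 0) go to A, those right go to B.
  Zone VI at 3 (w=7) → A
  Zone VIII at 8 (w=30) → B
  Zone IV at 20 (w=20) → B
  Zone II at 30 (w=200) → B
  Zone VII at 31 (w=70) → B
  Zone IX at 34 (w=70) → B
  Zone V at 37 (w=80) → B
  Zone I at 48 (w=50) → B
  Zone III at 49 (w=350) → B
A captures 7; B captures 870.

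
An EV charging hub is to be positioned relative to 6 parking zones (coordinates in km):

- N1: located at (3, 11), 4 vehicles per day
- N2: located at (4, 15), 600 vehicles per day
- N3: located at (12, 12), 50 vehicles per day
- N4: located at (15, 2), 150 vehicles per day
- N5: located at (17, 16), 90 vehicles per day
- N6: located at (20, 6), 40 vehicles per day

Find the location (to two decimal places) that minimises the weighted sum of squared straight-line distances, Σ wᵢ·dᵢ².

The minimiser of Σwᵢ‖p−pᵢ‖² is the weighted centroid p* = (Σwᵢpᵢ)/(Σwᵢ).
Σwᵢ = 934.
Σwᵢxᵢ = 4·3 + 600·4 + 50·12 + 150·15 + 90·17 + 40·20 = 7592.
Σwᵢyᵢ = 4·11 + 600·15 + 50·12 + 150·2 + 90·16 + 40·6 = 11624.
x* = 7592/934 = 8.13, y* = 11624/934 = 12.45.

(8.13, 12.45)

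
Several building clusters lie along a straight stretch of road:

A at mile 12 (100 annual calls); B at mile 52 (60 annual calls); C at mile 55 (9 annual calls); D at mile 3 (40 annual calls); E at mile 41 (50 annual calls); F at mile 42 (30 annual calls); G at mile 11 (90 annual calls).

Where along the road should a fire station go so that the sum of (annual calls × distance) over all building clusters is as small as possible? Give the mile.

For a sum of weighted absolute distances on a line, the optimum is the weighted median (not the mean). Total weight W = 379; half-weight = 189.5.
Sort by position and accumulate weight:
  mile 3 (D, w=40) → cum 40
  mile 11 (G, w=90) → cum 130
  mile 12 (A, w=100) → cum 230  ≥ 189.5 → median here
  mile 41 (E, w=50) → cum 280
  mile 42 (F, w=30) → cum 310
  mile 52 (B, w=60) → cum 370
  mile 55 (C, w=9) → cum 379
Optimal location: mile 12.

x = 12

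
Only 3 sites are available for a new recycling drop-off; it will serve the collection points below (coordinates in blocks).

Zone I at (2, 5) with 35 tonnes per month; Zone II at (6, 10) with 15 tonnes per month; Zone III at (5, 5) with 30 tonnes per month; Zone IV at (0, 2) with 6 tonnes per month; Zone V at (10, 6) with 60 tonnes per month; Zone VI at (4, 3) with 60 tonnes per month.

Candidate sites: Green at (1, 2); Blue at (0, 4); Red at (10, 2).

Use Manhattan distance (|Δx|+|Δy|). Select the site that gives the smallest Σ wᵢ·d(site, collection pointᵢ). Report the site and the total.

Total weighted distance at each candidate:
  Green (1, 2): total = 1571
  Blue (0, 4): total = 1497
  Red (10, 2): total = 1525
Minimum is at Blue with total 1497 blocks.

Blue, total 1497 blocks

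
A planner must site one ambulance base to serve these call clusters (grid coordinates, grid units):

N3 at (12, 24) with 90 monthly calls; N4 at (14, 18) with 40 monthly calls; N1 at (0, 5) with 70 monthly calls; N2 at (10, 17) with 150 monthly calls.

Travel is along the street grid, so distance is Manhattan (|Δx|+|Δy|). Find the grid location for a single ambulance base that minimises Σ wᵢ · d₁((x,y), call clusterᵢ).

(10, 17)

Manhattan distance separates: Σwᵢ(|x−xᵢ|+|y−yᵢ|) = Σwᵢ|x−xᵢ| + Σwᵢ|y−yᵢ|, so x and y are optimised independently as 1-D weighted medians.
Total weight W = 350; half = 175.
x-coordinate, sorted with cumulative weight:
  x=0 (N1, w=70) cum 70
  x=10 (N2, w=150) cum 220  ← median
  x=12 (N3, w=90) cum 310
  x=14 (N4, w=40) cum 350
⇒ x* = 10
y-coordinate, sorted with cumulative weight:
  y=5 (N1, w=70) cum 70
  y=17 (N2, w=150) cum 220  ← median
  y=18 (N4, w=40) cum 260
  y=24 (N3, w=90) cum 350
⇒ y* = 17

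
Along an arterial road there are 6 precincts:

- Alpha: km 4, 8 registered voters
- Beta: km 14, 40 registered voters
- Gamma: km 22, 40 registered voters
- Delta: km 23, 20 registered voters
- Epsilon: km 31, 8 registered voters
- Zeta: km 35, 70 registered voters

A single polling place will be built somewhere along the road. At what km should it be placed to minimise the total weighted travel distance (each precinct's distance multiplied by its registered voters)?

x = 23

For a sum of weighted absolute distances on a line, the optimum is the weighted median (not the mean). Total weight W = 186; half-weight = 93.
Sort by position and accumulate weight:
  km 4 (Alpha, w=8) → cum 8
  km 14 (Beta, w=40) → cum 48
  km 22 (Gamma, w=40) → cum 88
  km 23 (Delta, w=20) → cum 108  ≥ 93 → median here
  km 31 (Epsilon, w=8) → cum 116
  km 35 (Zeta, w=70) → cum 186
Optimal location: km 23.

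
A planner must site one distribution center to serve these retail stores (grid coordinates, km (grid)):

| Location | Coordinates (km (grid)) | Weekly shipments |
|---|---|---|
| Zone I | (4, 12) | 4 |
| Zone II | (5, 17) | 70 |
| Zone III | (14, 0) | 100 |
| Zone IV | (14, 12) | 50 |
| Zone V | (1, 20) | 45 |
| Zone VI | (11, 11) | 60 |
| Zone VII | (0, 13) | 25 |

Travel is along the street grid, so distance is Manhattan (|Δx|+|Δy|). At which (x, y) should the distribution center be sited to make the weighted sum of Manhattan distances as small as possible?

Manhattan distance separates: Σwᵢ(|x−xᵢ|+|y−yᵢ|) = Σwᵢ|x−xᵢ| + Σwᵢ|y−yᵢ|, so x and y are optimised independently as 1-D weighted medians.
Total weight W = 354; half = 177.
x-coordinate, sorted with cumulative weight:
  x=0 (Zone VII, w=25) cum 25
  x=1 (Zone V, w=45) cum 70
  x=4 (Zone I, w=4) cum 74
  x=5 (Zone II, w=70) cum 144
  x=11 (Zone VI, w=60) cum 204  ← median
  x=14 (Zone III, w=100) cum 304
  x=14 (Zone IV, w=50) cum 354
⇒ x* = 11
y-coordinate, sorted with cumulative weight:
  y=0 (Zone III, w=100) cum 100
  y=11 (Zone VI, w=60) cum 160
  y=12 (Zone I, w=4) cum 164
  y=12 (Zone IV, w=50) cum 214  ← median
  y=13 (Zone VII, w=25) cum 239
  y=17 (Zone II, w=70) cum 309
  y=20 (Zone V, w=45) cum 354
⇒ y* = 12

(11, 12)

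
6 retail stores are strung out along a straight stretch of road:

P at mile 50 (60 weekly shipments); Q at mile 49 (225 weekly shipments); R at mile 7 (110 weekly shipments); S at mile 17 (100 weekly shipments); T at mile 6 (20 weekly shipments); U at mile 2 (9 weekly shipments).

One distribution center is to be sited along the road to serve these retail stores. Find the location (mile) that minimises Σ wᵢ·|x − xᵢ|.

x = 49

For a sum of weighted absolute distances on a line, the optimum is the weighted median (not the mean). Total weight W = 524; half-weight = 262.
Sort by position and accumulate weight:
  mile 2 (U, w=9) → cum 9
  mile 6 (T, w=20) → cum 29
  mile 7 (R, w=110) → cum 139
  mile 17 (S, w=100) → cum 239
  mile 49 (Q, w=225) → cum 464  ≥ 262 → median here
  mile 50 (P, w=60) → cum 524
Optimal location: mile 49.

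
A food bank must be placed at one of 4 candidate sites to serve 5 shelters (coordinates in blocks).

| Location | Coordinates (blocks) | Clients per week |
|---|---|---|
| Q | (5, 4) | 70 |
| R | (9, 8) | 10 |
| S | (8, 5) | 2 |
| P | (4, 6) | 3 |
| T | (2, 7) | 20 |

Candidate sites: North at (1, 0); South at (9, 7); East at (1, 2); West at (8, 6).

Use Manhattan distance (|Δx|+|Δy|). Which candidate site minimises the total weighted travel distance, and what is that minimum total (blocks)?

Total weighted distance at each candidate:
  North (1, 0): total = 931
  South (9, 7): total = 664
  East (1, 2): total = 721
  West (8, 6): total = 534
Minimum is at West with total 534 blocks.

West, total 534 blocks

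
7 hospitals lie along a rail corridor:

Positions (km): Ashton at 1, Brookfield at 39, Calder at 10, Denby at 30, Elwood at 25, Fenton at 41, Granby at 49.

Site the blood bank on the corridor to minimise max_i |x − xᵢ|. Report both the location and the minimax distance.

The 1-center on a line is the midpoint of the two extreme points: leftmost at 1, rightmost at 49.
Optimal location = (1 + 49)/2 = 25; maximum distance = (49 − 1)/2 = 24.

location 25, max distance 24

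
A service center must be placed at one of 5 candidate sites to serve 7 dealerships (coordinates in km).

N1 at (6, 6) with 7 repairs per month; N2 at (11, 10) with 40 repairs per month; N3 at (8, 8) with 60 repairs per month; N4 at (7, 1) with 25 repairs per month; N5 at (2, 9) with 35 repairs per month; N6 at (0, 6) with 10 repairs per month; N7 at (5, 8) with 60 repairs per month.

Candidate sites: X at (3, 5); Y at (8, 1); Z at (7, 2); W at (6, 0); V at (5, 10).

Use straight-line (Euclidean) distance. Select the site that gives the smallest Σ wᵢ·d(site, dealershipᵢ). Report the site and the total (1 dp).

Total weighted distance at each candidate:
  X (3, 5): total = 1283.0
  Y (8, 1): total = 1763.5
  Z (7, 2): total = 1537.8
  W (6, 0): total = 1932.6
  V (5, 10): total = 1010.4
Minimum is at V with total 1010.4 km.

V, total 1010.4 km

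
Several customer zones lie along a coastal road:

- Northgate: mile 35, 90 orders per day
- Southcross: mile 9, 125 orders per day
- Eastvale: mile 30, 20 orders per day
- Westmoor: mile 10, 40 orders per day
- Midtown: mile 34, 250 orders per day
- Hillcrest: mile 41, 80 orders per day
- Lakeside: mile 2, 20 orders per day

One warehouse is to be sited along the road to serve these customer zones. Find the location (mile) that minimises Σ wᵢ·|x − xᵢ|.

For a sum of weighted absolute distances on a line, the optimum is the weighted median (not the mean). Total weight W = 625; half-weight = 312.5.
Sort by position and accumulate weight:
  mile 2 (Lakeside, w=20) → cum 20
  mile 9 (Southcross, w=125) → cum 145
  mile 10 (Westmoor, w=40) → cum 185
  mile 30 (Eastvale, w=20) → cum 205
  mile 34 (Midtown, w=250) → cum 455  ≥ 312.5 → median here
  mile 35 (Northgate, w=90) → cum 545
  mile 41 (Hillcrest, w=80) → cum 625
Optimal location: mile 34.

x = 34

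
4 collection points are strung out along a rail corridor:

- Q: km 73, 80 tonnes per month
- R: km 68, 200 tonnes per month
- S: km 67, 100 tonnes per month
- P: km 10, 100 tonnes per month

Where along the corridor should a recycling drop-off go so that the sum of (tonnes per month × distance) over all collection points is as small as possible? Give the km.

x = 68

For a sum of weighted absolute distances on a line, the optimum is the weighted median (not the mean). Total weight W = 480; half-weight = 240.
Sort by position and accumulate weight:
  km 10 (P, w=100) → cum 100
  km 67 (S, w=100) → cum 200
  km 68 (R, w=200) → cum 400  ≥ 240 → median here
  km 73 (Q, w=80) → cum 480
Optimal location: km 68.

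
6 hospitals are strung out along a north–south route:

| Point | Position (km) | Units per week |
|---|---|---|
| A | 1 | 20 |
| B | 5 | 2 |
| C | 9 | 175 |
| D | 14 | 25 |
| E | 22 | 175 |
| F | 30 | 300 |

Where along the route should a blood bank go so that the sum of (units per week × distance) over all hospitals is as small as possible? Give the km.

For a sum of weighted absolute distances on a line, the optimum is the weighted median (not the mean). Total weight W = 697; half-weight = 348.5.
Sort by position and accumulate weight:
  km 1 (A, w=20) → cum 20
  km 5 (B, w=2) → cum 22
  km 9 (C, w=175) → cum 197
  km 14 (D, w=25) → cum 222
  km 22 (E, w=175) → cum 397  ≥ 348.5 → median here
  km 30 (F, w=300) → cum 697
Optimal location: km 22.

x = 22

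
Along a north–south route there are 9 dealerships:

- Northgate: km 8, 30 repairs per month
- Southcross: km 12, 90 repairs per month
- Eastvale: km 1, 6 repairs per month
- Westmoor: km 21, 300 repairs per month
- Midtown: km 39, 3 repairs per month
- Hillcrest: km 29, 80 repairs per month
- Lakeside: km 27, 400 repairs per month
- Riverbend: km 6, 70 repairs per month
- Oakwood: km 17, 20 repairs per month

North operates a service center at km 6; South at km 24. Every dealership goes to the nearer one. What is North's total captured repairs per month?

The indifferent point is the midpoint (6+24)/2 = 15; dealerships left of it (closer to North at 6) go to North, those right go to South.
  Eastvale at 1 (w=6) → North
  Riverbend at 6 (w=70) → North
  Northgate at 8 (w=30) → North
  Southcross at 12 (w=90) → North
  Oakwood at 17 (w=20) → South
  Westmoor at 21 (w=300) → South
  Lakeside at 27 (w=400) → South
  Hillcrest at 29 (w=80) → South
  Midtown at 39 (w=3) → South
North captures 196; South captures 803.

196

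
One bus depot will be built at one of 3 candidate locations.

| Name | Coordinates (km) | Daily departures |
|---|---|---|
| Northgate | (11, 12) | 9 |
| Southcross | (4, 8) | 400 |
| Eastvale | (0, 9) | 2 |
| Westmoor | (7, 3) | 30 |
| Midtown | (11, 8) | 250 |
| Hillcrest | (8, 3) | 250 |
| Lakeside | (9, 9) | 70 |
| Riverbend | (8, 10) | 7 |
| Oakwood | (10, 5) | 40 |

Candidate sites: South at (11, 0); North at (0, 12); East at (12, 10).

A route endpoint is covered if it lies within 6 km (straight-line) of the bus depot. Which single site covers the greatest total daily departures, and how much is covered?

North, covering 402

Coverage radius r = 6 km; a point is covered iff (Δx)²+(Δy)² ≤ 6² = 36.
  South (11, 0): covers {Westmoor, Hillcrest, Oakwood} → 320
  North (0, 12): covers {Southcross, Eastvale} → 402
  East (12, 10): covers {Northgate, Midtown, Lakeside, Riverbend, Oakwood} → 376
Maximum coverage at North: 402 daily departures.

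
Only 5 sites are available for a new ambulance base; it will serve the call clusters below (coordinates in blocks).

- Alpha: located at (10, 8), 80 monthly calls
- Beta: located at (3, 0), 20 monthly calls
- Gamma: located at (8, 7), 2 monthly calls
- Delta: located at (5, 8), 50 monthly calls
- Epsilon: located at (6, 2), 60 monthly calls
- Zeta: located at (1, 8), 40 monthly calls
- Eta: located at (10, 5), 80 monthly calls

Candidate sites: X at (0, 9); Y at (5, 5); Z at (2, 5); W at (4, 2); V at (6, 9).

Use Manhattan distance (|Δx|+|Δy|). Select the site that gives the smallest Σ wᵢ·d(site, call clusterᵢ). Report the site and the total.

Total weighted distance at each candidate:
  X (0, 9): total = 3420
  Y (5, 5): total = 1860
  Z (2, 5): total = 2536
  W (4, 2): total = 2588
  V (6, 9): total = 2048
Minimum is at Y with total 1860 blocks.

Y, total 1860 blocks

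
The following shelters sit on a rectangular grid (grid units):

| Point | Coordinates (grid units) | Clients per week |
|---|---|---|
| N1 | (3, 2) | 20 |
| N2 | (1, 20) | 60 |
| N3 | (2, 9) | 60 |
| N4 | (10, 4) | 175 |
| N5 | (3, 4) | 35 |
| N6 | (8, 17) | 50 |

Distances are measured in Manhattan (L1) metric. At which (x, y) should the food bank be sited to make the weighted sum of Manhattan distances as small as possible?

(8, 4)

Manhattan distance separates: Σwᵢ(|x−xᵢ|+|y−yᵢ|) = Σwᵢ|x−xᵢ| + Σwᵢ|y−yᵢ|, so x and y are optimised independently as 1-D weighted medians.
Total weight W = 400; half = 200.
x-coordinate, sorted with cumulative weight:
  x=1 (N2, w=60) cum 60
  x=2 (N3, w=60) cum 120
  x=3 (N1, w=20) cum 140
  x=3 (N5, w=35) cum 175
  x=8 (N6, w=50) cum 225  ← median
  x=10 (N4, w=175) cum 400
⇒ x* = 8
y-coordinate, sorted with cumulative weight:
  y=2 (N1, w=20) cum 20
  y=4 (N4, w=175) cum 195
  y=4 (N5, w=35) cum 230  ← median
  y=9 (N3, w=60) cum 290
  y=17 (N6, w=50) cum 340
  y=20 (N2, w=60) cum 400
⇒ y* = 4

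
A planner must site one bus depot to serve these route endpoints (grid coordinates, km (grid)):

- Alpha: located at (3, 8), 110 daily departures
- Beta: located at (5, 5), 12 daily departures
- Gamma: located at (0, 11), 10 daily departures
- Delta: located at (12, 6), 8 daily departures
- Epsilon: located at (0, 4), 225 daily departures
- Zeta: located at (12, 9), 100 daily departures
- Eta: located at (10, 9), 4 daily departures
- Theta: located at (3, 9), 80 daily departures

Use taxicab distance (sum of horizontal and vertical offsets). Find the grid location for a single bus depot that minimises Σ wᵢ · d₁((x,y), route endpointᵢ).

Manhattan distance separates: Σwᵢ(|x−xᵢ|+|y−yᵢ|) = Σwᵢ|x−xᵢ| + Σwᵢ|y−yᵢ|, so x and y are optimised independently as 1-D weighted medians.
Total weight W = 549; half = 274.5.
x-coordinate, sorted with cumulative weight:
  x=0 (Gamma, w=10) cum 10
  x=0 (Epsilon, w=225) cum 235
  x=3 (Alpha, w=110) cum 345  ← median
  x=3 (Theta, w=80) cum 425
  x=5 (Beta, w=12) cum 437
  x=10 (Eta, w=4) cum 441
  x=12 (Delta, w=8) cum 449
  x=12 (Zeta, w=100) cum 549
⇒ x* = 3
y-coordinate, sorted with cumulative weight:
  y=4 (Epsilon, w=225) cum 225
  y=5 (Beta, w=12) cum 237
  y=6 (Delta, w=8) cum 245
  y=8 (Alpha, w=110) cum 355  ← median
  y=9 (Zeta, w=100) cum 455
  y=9 (Eta, w=4) cum 459
  y=9 (Theta, w=80) cum 539
  y=11 (Gamma, w=10) cum 549
⇒ y* = 8

(3, 8)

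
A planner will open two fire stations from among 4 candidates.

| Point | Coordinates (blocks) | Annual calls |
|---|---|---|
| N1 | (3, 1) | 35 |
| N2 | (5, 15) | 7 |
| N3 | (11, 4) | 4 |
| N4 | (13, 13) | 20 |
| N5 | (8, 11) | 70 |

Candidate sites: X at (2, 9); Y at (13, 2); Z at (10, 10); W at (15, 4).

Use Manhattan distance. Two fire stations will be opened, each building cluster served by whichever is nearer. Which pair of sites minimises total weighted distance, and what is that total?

Evaluate every pair (each demand assigned to the nearer of the two):
  {X, Z}: total = 736
  {Y, Z}: total = 801
  {Z, W}: total = 941
  {X, Y}: total = 1174
  {X, W}: total = 1174
  {Y, W}: total = 1748
Best pair: {X, Z} with total 736.

{X, Z}, total 736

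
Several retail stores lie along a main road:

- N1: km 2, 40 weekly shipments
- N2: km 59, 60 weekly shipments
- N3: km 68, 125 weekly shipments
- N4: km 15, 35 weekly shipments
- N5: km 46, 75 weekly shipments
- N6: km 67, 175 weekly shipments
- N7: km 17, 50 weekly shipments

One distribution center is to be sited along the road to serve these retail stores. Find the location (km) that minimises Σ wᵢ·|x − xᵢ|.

x = 67

For a sum of weighted absolute distances on a line, the optimum is the weighted median (not the mean). Total weight W = 560; half-weight = 280.
Sort by position and accumulate weight:
  km 2 (N1, w=40) → cum 40
  km 15 (N4, w=35) → cum 75
  km 17 (N7, w=50) → cum 125
  km 46 (N5, w=75) → cum 200
  km 59 (N2, w=60) → cum 260
  km 67 (N6, w=175) → cum 435  ≥ 280 → median here
  km 68 (N3, w=125) → cum 560
Optimal location: km 67.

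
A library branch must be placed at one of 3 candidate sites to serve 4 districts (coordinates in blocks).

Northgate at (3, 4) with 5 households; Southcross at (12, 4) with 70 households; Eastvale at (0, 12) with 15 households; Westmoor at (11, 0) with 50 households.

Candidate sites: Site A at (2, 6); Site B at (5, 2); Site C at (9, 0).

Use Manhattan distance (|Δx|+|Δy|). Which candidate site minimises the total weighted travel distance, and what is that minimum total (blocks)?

Total weighted distance at each candidate:
  Site A (2, 6): total = 1725
  Site B (5, 2): total = 1275
  Site C (9, 0): total = 955
Minimum is at Site C with total 955 blocks.

Site C, total 955 blocks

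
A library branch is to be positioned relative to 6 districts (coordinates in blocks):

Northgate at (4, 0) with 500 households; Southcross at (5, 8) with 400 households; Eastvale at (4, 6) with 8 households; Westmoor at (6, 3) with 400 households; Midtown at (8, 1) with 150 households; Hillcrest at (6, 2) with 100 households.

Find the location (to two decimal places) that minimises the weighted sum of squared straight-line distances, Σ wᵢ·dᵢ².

The minimiser of Σwᵢ‖p−pᵢ‖² is the weighted centroid p* = (Σwᵢpᵢ)/(Σwᵢ).
Σwᵢ = 1558.
Σwᵢxᵢ = 500·4 + 400·5 + 8·4 + 400·6 + 150·8 + 100·6 = 8232.
Σwᵢyᵢ = 500·0 + 400·8 + 8·6 + 400·3 + 150·1 + 100·2 = 4798.
x* = 8232/1558 = 5.28, y* = 4798/1558 = 3.08.

(5.28, 3.08)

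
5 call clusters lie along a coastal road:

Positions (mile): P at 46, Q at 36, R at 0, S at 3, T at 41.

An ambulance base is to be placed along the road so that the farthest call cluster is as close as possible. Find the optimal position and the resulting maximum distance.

The 1-center on a line is the midpoint of the two extreme points: leftmost at 0, rightmost at 46.
Optimal location = (0 + 46)/2 = 23; maximum distance = (46 − 0)/2 = 23.

location 23, max distance 23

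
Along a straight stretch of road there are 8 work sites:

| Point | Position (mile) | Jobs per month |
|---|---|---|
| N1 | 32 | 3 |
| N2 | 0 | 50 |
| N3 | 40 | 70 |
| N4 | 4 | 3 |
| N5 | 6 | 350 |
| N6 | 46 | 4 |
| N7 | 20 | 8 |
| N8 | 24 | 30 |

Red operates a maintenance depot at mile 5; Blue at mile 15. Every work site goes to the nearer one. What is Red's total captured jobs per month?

403

The indifferent point is the midpoint (5+15)/2 = 10; work sites left of it (closer to Red at 5) go to Red, those right go to Blue.
  N2 at 0 (w=50) → Red
  N4 at 4 (w=3) → Red
  N5 at 6 (w=350) → Red
  N7 at 20 (w=8) → Blue
  N8 at 24 (w=30) → Blue
  N1 at 32 (w=3) → Blue
  N3 at 40 (w=70) → Blue
  N6 at 46 (w=4) → Blue
Red captures 403; Blue captures 115.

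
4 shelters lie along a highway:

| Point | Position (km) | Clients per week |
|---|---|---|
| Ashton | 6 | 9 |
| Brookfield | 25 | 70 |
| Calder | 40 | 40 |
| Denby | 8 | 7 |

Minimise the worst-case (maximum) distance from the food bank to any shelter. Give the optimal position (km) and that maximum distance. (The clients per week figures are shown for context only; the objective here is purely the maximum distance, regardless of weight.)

The 1-center on a line is the midpoint of the two extreme points: leftmost at 6, rightmost at 40.
Optimal location = (6 + 40)/2 = 23; maximum distance = (40 − 6)/2 = 17.

location 23, max distance 17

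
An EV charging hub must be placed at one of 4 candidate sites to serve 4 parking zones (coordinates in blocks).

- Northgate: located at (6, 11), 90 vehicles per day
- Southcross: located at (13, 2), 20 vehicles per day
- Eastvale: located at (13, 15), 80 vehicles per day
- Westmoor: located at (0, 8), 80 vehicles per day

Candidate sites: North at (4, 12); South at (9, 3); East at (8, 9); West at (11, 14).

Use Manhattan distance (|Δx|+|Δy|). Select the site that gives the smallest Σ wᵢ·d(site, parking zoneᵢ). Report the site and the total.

Total weighted distance at each candidate:
  North (4, 12): total = 2250
  South (9, 3): total = 3490
  East (8, 9): total = 2200
  West (11, 14): total = 2600
Minimum is at East with total 2200 blocks.

East, total 2200 blocks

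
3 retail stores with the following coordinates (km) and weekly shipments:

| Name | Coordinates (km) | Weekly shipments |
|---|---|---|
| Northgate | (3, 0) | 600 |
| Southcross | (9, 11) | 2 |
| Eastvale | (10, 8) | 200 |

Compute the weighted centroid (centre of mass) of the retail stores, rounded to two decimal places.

(4.76, 2.02)

The minimiser of Σwᵢ‖p−pᵢ‖² is the weighted centroid p* = (Σwᵢpᵢ)/(Σwᵢ).
Σwᵢ = 802.
Σwᵢxᵢ = 600·3 + 2·9 + 200·10 = 3818.
Σwᵢyᵢ = 600·0 + 2·11 + 200·8 = 1622.
x* = 3818/802 = 4.76, y* = 1622/802 = 2.02.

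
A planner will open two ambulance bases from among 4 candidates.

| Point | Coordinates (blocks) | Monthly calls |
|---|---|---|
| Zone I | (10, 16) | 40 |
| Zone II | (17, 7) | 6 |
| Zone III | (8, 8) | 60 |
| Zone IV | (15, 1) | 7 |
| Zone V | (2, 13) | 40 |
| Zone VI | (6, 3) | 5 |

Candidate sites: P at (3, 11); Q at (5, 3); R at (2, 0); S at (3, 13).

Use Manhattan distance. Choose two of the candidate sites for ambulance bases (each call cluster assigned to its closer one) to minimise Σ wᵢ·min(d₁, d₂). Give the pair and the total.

{Q, S}, total 1105

Evaluate every pair (each demand assigned to the nearer of the two):
  {Q, S}: total = 1105
  {P, S}: total = 1237
  {P, Q}: total = 1265
  {R, S}: total = 1293
  {P, R}: total = 1321
  {Q, R}: total = 1905
Best pair: {Q, S} with total 1105.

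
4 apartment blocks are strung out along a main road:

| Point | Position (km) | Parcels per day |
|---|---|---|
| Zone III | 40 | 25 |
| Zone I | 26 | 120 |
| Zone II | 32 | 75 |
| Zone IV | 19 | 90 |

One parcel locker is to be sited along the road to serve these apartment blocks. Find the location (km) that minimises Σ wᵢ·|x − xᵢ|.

x = 26

For a sum of weighted absolute distances on a line, the optimum is the weighted median (not the mean). Total weight W = 310; half-weight = 155.
Sort by position and accumulate weight:
  km 19 (Zone IV, w=90) → cum 90
  km 26 (Zone I, w=120) → cum 210  ≥ 155 → median here
  km 32 (Zone II, w=75) → cum 285
  km 40 (Zone III, w=25) → cum 310
Optimal location: km 26.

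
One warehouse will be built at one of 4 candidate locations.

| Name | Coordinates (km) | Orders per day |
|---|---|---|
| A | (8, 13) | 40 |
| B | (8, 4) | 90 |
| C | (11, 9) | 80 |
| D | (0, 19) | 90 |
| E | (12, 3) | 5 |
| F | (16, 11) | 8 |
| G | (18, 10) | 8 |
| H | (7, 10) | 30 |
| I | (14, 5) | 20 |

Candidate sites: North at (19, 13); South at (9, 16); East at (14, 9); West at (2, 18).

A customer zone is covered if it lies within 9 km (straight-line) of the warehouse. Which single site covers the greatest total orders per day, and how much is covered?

Coverage radius r = 9 km; a point is covered iff (Δx)²+(Δy)² ≤ 9² = 81.
  North (19, 13): covers {C, F, G} → 96
  South (9, 16): covers {A, C, F, H} → 158
  East (14, 9): covers {A, B, C, E, F, G, H, I} → 281
  West (2, 18): covers {A, D} → 130
Maximum coverage at East: 281 orders per day.

East, covering 281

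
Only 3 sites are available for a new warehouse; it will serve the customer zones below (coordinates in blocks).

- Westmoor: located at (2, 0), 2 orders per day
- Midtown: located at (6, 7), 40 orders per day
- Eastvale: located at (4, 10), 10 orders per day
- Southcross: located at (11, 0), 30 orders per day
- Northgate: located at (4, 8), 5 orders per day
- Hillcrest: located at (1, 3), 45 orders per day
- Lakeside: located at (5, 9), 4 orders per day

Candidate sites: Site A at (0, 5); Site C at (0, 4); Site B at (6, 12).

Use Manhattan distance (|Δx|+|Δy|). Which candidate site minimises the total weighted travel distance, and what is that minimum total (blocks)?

Site C, total 1092 blocks

Total weighted distance at each candidate:
  Site A (0, 5): total = 1110
  Site C (0, 4): total = 1092
  Site B (6, 12): total = 1458
Minimum is at Site C with total 1092 blocks.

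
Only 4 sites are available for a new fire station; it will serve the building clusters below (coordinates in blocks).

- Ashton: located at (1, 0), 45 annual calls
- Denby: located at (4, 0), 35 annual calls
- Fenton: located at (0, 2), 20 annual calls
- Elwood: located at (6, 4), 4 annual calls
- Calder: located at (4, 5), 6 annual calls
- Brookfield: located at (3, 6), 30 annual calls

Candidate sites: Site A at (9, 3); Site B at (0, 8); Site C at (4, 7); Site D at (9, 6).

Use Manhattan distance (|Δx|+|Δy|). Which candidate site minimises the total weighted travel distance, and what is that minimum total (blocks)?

Total weighted distance at each candidate:
  Site A (9, 3): total = 1303
  Site B (0, 8): total = 1177
  Site C (4, 7): total = 967
  Site D (9, 6): total = 1511
Minimum is at Site C with total 967 blocks.

Site C, total 967 blocks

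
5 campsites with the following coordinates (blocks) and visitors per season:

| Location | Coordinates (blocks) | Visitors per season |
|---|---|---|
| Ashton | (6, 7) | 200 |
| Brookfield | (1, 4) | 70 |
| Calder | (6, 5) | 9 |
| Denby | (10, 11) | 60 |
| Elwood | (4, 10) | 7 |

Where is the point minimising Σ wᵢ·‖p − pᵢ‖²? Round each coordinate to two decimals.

(5.64, 7.10)

The minimiser of Σwᵢ‖p−pᵢ‖² is the weighted centroid p* = (Σwᵢpᵢ)/(Σwᵢ).
Σwᵢ = 346.
Σwᵢxᵢ = 200·6 + 70·1 + 9·6 + 60·10 + 7·4 = 1952.
Σwᵢyᵢ = 200·7 + 70·4 + 9·5 + 60·11 + 7·10 = 2455.
x* = 1952/346 = 5.64, y* = 2455/346 = 7.10.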